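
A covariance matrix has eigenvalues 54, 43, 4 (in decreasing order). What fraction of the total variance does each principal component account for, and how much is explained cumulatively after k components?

Step 1 — total variance = trace(Sigma) = Σ λ_i = 54 + 43 + 4 = 101.

Step 2 — fraction explained by component i = λ_i / Σ λ:
  PC1: 54/101 = 0.5347
  PC2: 43/101 = 0.4257
  PC3: 4/101 = 0.0396

Step 3 — cumulative fraction after k components = (λ_1 + ... + λ_k) / Σ λ:
  k = 1: 54/101 = 0.5347
  k = 2: (54 + 43)/101 = 97/101 = 0.9604
  k = 3: (54 + 43 + 4)/101 = 101/101 = 1

Summary (fraction, with percent):

explained: PC1 0.5347 (53.47%), PC2 0.4257 (42.57%), PC3 0.0396 (3.96%);  cumulative: 0.5347, 0.9604, 1


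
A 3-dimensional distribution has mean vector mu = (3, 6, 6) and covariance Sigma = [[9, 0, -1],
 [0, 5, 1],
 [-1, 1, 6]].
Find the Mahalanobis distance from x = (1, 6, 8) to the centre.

Step 1 — centre the observation: (x - mu) = (-2, 0, 2).

Step 2 — invert Sigma (cofactor / det for 3×3, or solve directly):
  Sigma^{-1} = [[0.1133, -0.0039, 0.0195],
 [-0.0039, 0.207, -0.0352],
 [0.0195, -0.0352, 0.1758]].

Step 3 — form the quadratic (x - mu)^T · Sigma^{-1} · (x - mu):
  Sigma^{-1} · (x - mu) = (-0.1875, -0.0625, 0.3125).
  (x - mu)^T · [Sigma^{-1} · (x - mu)] = (-2)·(-0.1875) + (0)·(-0.0625) + (2)·(0.3125) = 1.

Step 4 — take square root: d = √(1) ≈ 1.

d(x, mu) = √(1) ≈ 1


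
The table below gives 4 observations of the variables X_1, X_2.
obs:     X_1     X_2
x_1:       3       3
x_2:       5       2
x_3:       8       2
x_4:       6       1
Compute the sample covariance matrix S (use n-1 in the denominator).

Step 1 — column means:
  mean(X_1) = (3 + 5 + 8 + 6) / 4 = 22/4 = 5.5
  mean(X_2) = (3 + 2 + 2 + 1) / 4 = 8/4 = 2

Step 2 — sample covariance S[i,j] = (1/(n-1)) · Σ_k (x_{k,i} - mean_i) · (x_{k,j} - mean_j), with n-1 = 3.
  S[X_1,X_1] = ((-2.5)·(-2.5) + (-0.5)·(-0.5) + (2.5)·(2.5) + (0.5)·(0.5)) / 3 = 13/3 = 4.3333
  S[X_1,X_2] = ((-2.5)·(1) + (-0.5)·(0) + (2.5)·(0) + (0.5)·(-1)) / 3 = -3/3 = -1
  S[X_2,X_2] = ((1)·(1) + (0)·(0) + (0)·(0) + (-1)·(-1)) / 3 = 2/3 = 0.6667

S is symmetric (S[j,i] = S[i,j]). Assembling:

S = [[4.3333, -1],
 [-1, 0.6667]]


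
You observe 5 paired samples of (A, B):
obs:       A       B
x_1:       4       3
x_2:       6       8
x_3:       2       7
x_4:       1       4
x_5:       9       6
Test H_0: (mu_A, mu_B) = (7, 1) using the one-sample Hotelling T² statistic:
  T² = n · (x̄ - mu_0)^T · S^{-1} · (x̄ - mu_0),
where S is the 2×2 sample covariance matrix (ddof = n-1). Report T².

Step 1 — sample mean vector:
  mean(A) = (4 + 6 + 2 + 1 + 9) / 5 = 22/5 = 4.4
  mean(B) = (3 + 8 + 7 + 4 + 6) / 5 = 28/5 = 5.6
  x̄ = (4.4, 5.6),  deviation x̄ - mu_0 = (4.4, 5.6) - (7, 1) = (-2.6, 4.6).

Step 2 — sample covariance matrix, S[i,j] = (1/(n-1)) · Σ_k (x_{k,i} - mean_i) · (x_{k,j} - mean_j), divisor n-1 = 4:
  S[A,A] = ((-0.4)·(-0.4) + (1.6)·(1.6) + (-2.4)·(-2.4) + (-3.4)·(-3.4) + (4.6)·(4.6)) / 4 = 41.2/4 = 10.3
  S[A,B] = ((-0.4)·(-2.6) + (1.6)·(2.4) + (-2.4)·(1.4) + (-3.4)·(-1.6) + (4.6)·(0.4)) / 4 = 8.8/4 = 2.2
  S[B,B] = ((-2.6)·(-2.6) + (2.4)·(2.4) + (1.4)·(1.4) + (-1.6)·(-1.6) + (0.4)·(0.4)) / 4 = 17.2/4 = 4.3
  S = [[10.3, 2.2],
 [2.2, 4.3]].

Step 3 — invert S. det(S) = 10.3·4.3 - (2.2)² = 39.45.
  S^{-1} = (1/det) · [[d, -b], [-b, a]] = [[0.109, -0.0558],
 [-0.0558, 0.2611]].

Step 4 — quadratic form (x̄ - mu_0)^T · S^{-1} · (x̄ - mu_0):
  S^{-1} · (x̄ - mu_0) = (-0.5399, 1.346),
  (x̄ - mu_0)^T · [...] = (-2.6)·(-0.5399) + (4.6)·(1.346) = 7.5954.

Step 5 — scale by n: T² = 5 · 7.5954 = 37.9772.

T² ≈ 37.9772


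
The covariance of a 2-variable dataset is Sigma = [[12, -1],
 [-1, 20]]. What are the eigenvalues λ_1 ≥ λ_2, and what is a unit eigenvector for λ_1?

Step 1 — characteristic polynomial of 2×2 Sigma:
  det(Sigma - λI) = λ² - trace · λ + det = 0.
  trace = 12 + 20 = 32, det = 12·20 - (-1)² = 239.
Step 2 — discriminant:
  Δ = trace² - 4·det = 1024 - 956 = 68.
Step 3 — eigenvalues:
  λ = (trace ± √Δ)/2 = (32 ± 8.2462)/2,
  λ_1 = 20.1231,  λ_2 = 11.8769.

Step 4 — unit eigenvector for λ_1: solve (Sigma - λ_1 I)v = 0. First row:
  (12 - 20.1231)·v_x + (-1)·v_y = 0, i.e. (-8.1231)·v_x + (-1)·v_y = 0,
  so v ∝ (b, λ_1 - a) = (-1, 8.1231); multiply by -1 so the first entry is positive: u = (1, -8.1231).
  ||u|| = √((1)² + (-8.1231)²) = √(66.9848) ≈ 8.1844,
  v_1 = u/||u|| ≈ (0.1222, -0.9925) (||v_1|| = 1).

λ_1 = 20.1231,  λ_2 = 11.8769;  v_1 ≈ (0.1222, -0.9925)


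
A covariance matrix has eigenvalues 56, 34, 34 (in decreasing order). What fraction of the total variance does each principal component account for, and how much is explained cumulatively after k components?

Step 1 — total variance = trace(Sigma) = Σ λ_i = 56 + 34 + 34 = 124.

Step 2 — fraction explained by component i = λ_i / Σ λ:
  PC1: 56/124 = 0.4516
  PC2: 34/124 = 0.2742
  PC3: 34/124 = 0.2742

Step 3 — cumulative fraction after k components = (λ_1 + ... + λ_k) / Σ λ:
  k = 1: 56/124 = 0.4516
  k = 2: (56 + 34)/124 = 90/124 = 0.7258
  k = 3: (56 + 34 + 34)/124 = 124/124 = 1

Summary (fraction, with percent):

explained: PC1 0.4516 (45.16%), PC2 0.2742 (27.42%), PC3 0.2742 (27.42%);  cumulative: 0.4516, 0.7258, 1


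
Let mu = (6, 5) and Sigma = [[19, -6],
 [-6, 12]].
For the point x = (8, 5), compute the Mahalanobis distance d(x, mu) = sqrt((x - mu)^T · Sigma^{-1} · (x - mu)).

Step 1 — centre the observation: (x - mu) = (2, 0).

Step 2 — invert Sigma. det(Sigma) = 19·12 - (-6)² = 192.
  Sigma^{-1} = (1/det) · [[d, -b], [-b, a]] = [[0.0625, 0.0312],
 [0.0312, 0.099]].

Step 3 — form the quadratic (x - mu)^T · Sigma^{-1} · (x - mu):
  Sigma^{-1} · (x - mu) = (0.125, 0.0625).
  (x - mu)^T · [Sigma^{-1} · (x - mu)] = (2)·(0.125) + (0)·(0.0625) = 0.25.

Step 4 — take square root: d = √(0.25) ≈ 0.5.

d(x, mu) = √(0.25) ≈ 0.5


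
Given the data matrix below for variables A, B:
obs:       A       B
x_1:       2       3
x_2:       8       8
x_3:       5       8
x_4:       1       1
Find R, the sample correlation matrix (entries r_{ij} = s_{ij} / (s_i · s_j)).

Step 1 — column means:
  mean(A) = (2 + 8 + 5 + 1) / 4 = 16/4 = 4
  mean(B) = (3 + 8 + 8 + 1) / 4 = 20/4 = 5

Step 2 — sample variances and covariances s[i,j] = (1/(n-1)) · Σ_k (x_{k,i} - mean_i) · (x_{k,j} - mean_j), with n-1 = 3:
  s[A,A] = ((-2)·(-2) + (4)·(4) + (1)·(1) + (-3)·(-3)) / 3 = 30/3 = 10
  s[A,B] = ((-2)·(-2) + (4)·(3) + (1)·(3) + (-3)·(-4)) / 3 = 31/3 = 10.3333
  s[B,B] = ((-2)·(-2) + (3)·(3) + (3)·(3) + (-4)·(-4)) / 3 = 38/3 = 12.6667
  Sample standard deviations s_i = √(s[i,i]):
  s(A) = √(10) = 3.1623
  s(B) = √(12.6667) = 3.559

Step 3 — r_{ij} = s_{ij} / (s_i · s_j):
  r[A,A] = 1 (diagonal).
  r[A,B] = 10.3333 / (3.1623 · 3.559) = 10.3333 / 11.2546 = 0.9181
  r[B,B] = 1 (diagonal).

R is symmetric with unit diagonal. Assembling:

R = [[1, 0.9181],
 [0.9181, 1]]


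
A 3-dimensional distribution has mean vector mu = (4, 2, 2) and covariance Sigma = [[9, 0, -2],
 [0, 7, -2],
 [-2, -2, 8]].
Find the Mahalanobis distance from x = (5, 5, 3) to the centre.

Step 1 — centre the observation: (x - mu) = (1, 3, 1).

Step 2 — invert Sigma (cofactor / det for 3×3, or solve directly):
  Sigma^{-1} = [[0.1182, 0.0091, 0.0318],
 [0.0091, 0.1545, 0.0409],
 [0.0318, 0.0409, 0.1432]].

Step 3 — form the quadratic (x - mu)^T · Sigma^{-1} · (x - mu):
  Sigma^{-1} · (x - mu) = (0.1773, 0.5136, 0.2977).
  (x - mu)^T · [Sigma^{-1} · (x - mu)] = (1)·(0.1773) + (3)·(0.5136) + (1)·(0.2977) = 2.0159.

Step 4 — take square root: d = √(2.0159) ≈ 1.4198.

d(x, mu) = √(2.0159) ≈ 1.4198


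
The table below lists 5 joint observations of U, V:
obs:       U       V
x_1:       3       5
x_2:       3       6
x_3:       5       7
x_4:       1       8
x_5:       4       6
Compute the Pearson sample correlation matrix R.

Step 1 — column means:
  mean(U) = (3 + 3 + 5 + 1 + 4) / 5 = 16/5 = 3.2
  mean(V) = (5 + 6 + 7 + 8 + 6) / 5 = 32/5 = 6.4

Step 2 — sample variances and covariances s[i,j] = (1/(n-1)) · Σ_k (x_{k,i} - mean_i) · (x_{k,j} - mean_j), with n-1 = 4:
  s[U,U] = ((-0.2)·(-0.2) + (-0.2)·(-0.2) + (1.8)·(1.8) + (-2.2)·(-2.2) + (0.8)·(0.8)) / 4 = 8.8/4 = 2.2
  s[U,V] = ((-0.2)·(-1.4) + (-0.2)·(-0.4) + (1.8)·(0.6) + (-2.2)·(1.6) + (0.8)·(-0.4)) / 4 = -2.4/4 = -0.6
  s[V,V] = ((-1.4)·(-1.4) + (-0.4)·(-0.4) + (0.6)·(0.6) + (1.6)·(1.6) + (-0.4)·(-0.4)) / 4 = 5.2/4 = 1.3
  Sample standard deviations s_i = √(s[i,i]):
  s(U) = √(2.2) = 1.4832
  s(V) = √(1.3) = 1.1402

Step 3 — r_{ij} = s_{ij} / (s_i · s_j):
  r[U,U] = 1 (diagonal).
  r[U,V] = -0.6 / (1.4832 · 1.1402) = -0.6 / 1.6912 = -0.3548
  r[V,V] = 1 (diagonal).

R is symmetric with unit diagonal. Assembling:

R = [[1, -0.3548],
 [-0.3548, 1]]


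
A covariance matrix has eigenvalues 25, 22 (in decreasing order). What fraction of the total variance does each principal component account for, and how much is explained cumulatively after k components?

Step 1 — total variance = trace(Sigma) = Σ λ_i = 25 + 22 = 47.

Step 2 — fraction explained by component i = λ_i / Σ λ:
  PC1: 25/47 = 0.5319
  PC2: 22/47 = 0.4681

Step 3 — cumulative fraction after k components = (λ_1 + ... + λ_k) / Σ λ:
  k = 1: 25/47 = 0.5319
  k = 2: (25 + 22)/47 = 47/47 = 1

Summary (fraction, with percent):

explained: PC1 0.5319 (53.19%), PC2 0.4681 (46.81%);  cumulative: 0.5319, 1


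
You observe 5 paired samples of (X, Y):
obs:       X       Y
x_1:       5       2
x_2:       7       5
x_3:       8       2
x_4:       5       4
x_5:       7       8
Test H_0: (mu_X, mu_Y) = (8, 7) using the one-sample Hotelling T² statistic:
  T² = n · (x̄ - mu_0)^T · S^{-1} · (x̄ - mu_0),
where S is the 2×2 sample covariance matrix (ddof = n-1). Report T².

Step 1 — sample mean vector:
  mean(X) = (5 + 7 + 8 + 5 + 7) / 5 = 32/5 = 6.4
  mean(Y) = (2 + 5 + 2 + 4 + 8) / 5 = 21/5 = 4.2
  x̄ = (6.4, 4.2),  deviation x̄ - mu_0 = (6.4, 4.2) - (8, 7) = (-1.6, -2.8).

Step 2 — sample covariance matrix, S[i,j] = (1/(n-1)) · Σ_k (x_{k,i} - mean_i) · (x_{k,j} - mean_j), divisor n-1 = 4:
  S[X,X] = ((-1.4)·(-1.4) + (0.6)·(0.6) + (1.6)·(1.6) + (-1.4)·(-1.4) + (0.6)·(0.6)) / 4 = 7.2/4 = 1.8
  S[X,Y] = ((-1.4)·(-2.2) + (0.6)·(0.8) + (1.6)·(-2.2) + (-1.4)·(-0.2) + (0.6)·(3.8)) / 4 = 2.6/4 = 0.65
  S[Y,Y] = ((-2.2)·(-2.2) + (0.8)·(0.8) + (-2.2)·(-2.2) + (-0.2)·(-0.2) + (3.8)·(3.8)) / 4 = 24.8/4 = 6.2
  S = [[1.8, 0.65],
 [0.65, 6.2]].

Step 3 — invert S. det(S) = 1.8·6.2 - (0.65)² = 10.7375.
  S^{-1} = (1/det) · [[d, -b], [-b, a]] = [[0.5774, -0.0605],
 [-0.0605, 0.1676]].

Step 4 — quadratic form (x̄ - mu_0)^T · S^{-1} · (x̄ - mu_0):
  S^{-1} · (x̄ - mu_0) = (-0.7544, -0.3725),
  (x̄ - mu_0)^T · [...] = (-1.6)·(-0.7544) + (-2.8)·(-0.3725) = 2.2501.

Step 5 — scale by n: T² = 5 · 2.2501 = 11.2503.

T² ≈ 11.2503


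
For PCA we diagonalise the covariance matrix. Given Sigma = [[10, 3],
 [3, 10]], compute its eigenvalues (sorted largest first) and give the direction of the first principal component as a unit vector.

Step 1 — characteristic polynomial of 2×2 Sigma:
  det(Sigma - λI) = λ² - trace · λ + det = 0.
  trace = 10 + 10 = 20, det = 10·10 - (3)² = 91.
Step 2 — discriminant:
  Δ = trace² - 4·det = 400 - 364 = 36.
Step 3 — eigenvalues:
  λ = (trace ± √Δ)/2 = (20 ± 6)/2,
  λ_1 = 13,  λ_2 = 7.

Step 4 — unit eigenvector for λ_1: solve (Sigma - λ_1 I)v = 0. First row:
  (10 - 13)·v_x + (3)·v_y = 0, i.e. (-3)·v_x + (3)·v_y = 0,
  so v ∝ (b, λ_1 - a) = (3, 3) = u.
  ||u|| = √((3)² + (3)²) = √(18) ≈ 4.2426,
  v_1 = u/||u|| ≈ (0.7071, 0.7071) (||v_1|| = 1).

λ_1 = 13,  λ_2 = 7;  v_1 ≈ (0.7071, 0.7071)


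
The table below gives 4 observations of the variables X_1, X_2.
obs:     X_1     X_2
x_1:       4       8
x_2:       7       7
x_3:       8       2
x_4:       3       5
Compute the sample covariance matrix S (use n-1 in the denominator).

Step 1 — column means:
  mean(X_1) = (4 + 7 + 8 + 3) / 4 = 22/4 = 5.5
  mean(X_2) = (8 + 7 + 2 + 5) / 4 = 22/4 = 5.5

Step 2 — sample covariance S[i,j] = (1/(n-1)) · Σ_k (x_{k,i} - mean_i) · (x_{k,j} - mean_j), with n-1 = 3.
  S[X_1,X_1] = ((-1.5)·(-1.5) + (1.5)·(1.5) + (2.5)·(2.5) + (-2.5)·(-2.5)) / 3 = 17/3 = 5.6667
  S[X_1,X_2] = ((-1.5)·(2.5) + (1.5)·(1.5) + (2.5)·(-3.5) + (-2.5)·(-0.5)) / 3 = -9/3 = -3
  S[X_2,X_2] = ((2.5)·(2.5) + (1.5)·(1.5) + (-3.5)·(-3.5) + (-0.5)·(-0.5)) / 3 = 21/3 = 7

S is symmetric (S[j,i] = S[i,j]). Assembling:

S = [[5.6667, -3],
 [-3, 7]]


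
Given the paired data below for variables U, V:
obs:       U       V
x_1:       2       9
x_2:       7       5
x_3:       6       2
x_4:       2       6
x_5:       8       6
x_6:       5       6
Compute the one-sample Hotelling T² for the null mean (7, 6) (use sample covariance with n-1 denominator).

Step 1 — sample mean vector:
  mean(U) = (2 + 7 + 6 + 2 + 8 + 5) / 6 = 30/6 = 5
  mean(V) = (9 + 5 + 2 + 6 + 6 + 6) / 6 = 34/6 = 5.6667
  x̄ = (5, 5.6667),  deviation x̄ - mu_0 = (5, 5.6667) - (7, 6) = (-2, -0.3333).

Step 2 — sample covariance matrix, S[i,j] = (1/(n-1)) · Σ_k (x_{k,i} - mean_i) · (x_{k,j} - mean_j), divisor n-1 = 5:
  S[U,U] = ((-3)·(-3) + (2)·(2) + (1)·(1) + (-3)·(-3) + (3)·(3) + (0)·(0)) / 5 = 32/5 = 6.4
  S[U,V] = ((-3)·(3.3333) + (2)·(-0.6667) + (1)·(-3.6667) + (-3)·(0.3333) + (3)·(0.3333) + (0)·(0.3333)) / 5 = -15/5 = -3
  S[V,V] = ((3.3333)·(3.3333) + (-0.6667)·(-0.6667) + (-3.6667)·(-3.6667) + (0.3333)·(0.3333) + (0.3333)·(0.3333) + (0.3333)·(0.3333)) / 5 = 25.3333/5 = 5.0667
  S = [[6.4, -3],
 [-3, 5.0667]].

Step 3 — invert S. det(S) = 6.4·5.0667 - (-3)² = 23.4267.
  S^{-1} = (1/det) · [[d, -b], [-b, a]] = [[0.2163, 0.1281],
 [0.1281, 0.2732]].

Step 4 — quadratic form (x̄ - mu_0)^T · S^{-1} · (x̄ - mu_0):
  S^{-1} · (x̄ - mu_0) = (-0.4752, -0.3472),
  (x̄ - mu_0)^T · [...] = (-2)·(-0.4752) + (-0.3333)·(-0.3472) = 1.0662.

Step 5 — scale by n: T² = 6 · 1.0662 = 6.3973.

T² ≈ 6.3973


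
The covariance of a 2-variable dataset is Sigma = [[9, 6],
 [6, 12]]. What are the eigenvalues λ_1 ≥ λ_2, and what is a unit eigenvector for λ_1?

Step 1 — characteristic polynomial of 2×2 Sigma:
  det(Sigma - λI) = λ² - trace · λ + det = 0.
  trace = 9 + 12 = 21, det = 9·12 - (6)² = 72.
Step 2 — discriminant:
  Δ = trace² - 4·det = 441 - 288 = 153.
Step 3 — eigenvalues:
  λ = (trace ± √Δ)/2 = (21 ± 12.3693)/2,
  λ_1 = 16.6847,  λ_2 = 4.3153.

Step 4 — unit eigenvector for λ_1: solve (Sigma - λ_1 I)v = 0. First row:
  (9 - 16.6847)·v_x + (6)·v_y = 0, i.e. (-7.6847)·v_x + (6)·v_y = 0,
  so v ∝ (b, λ_1 - a) = (6, 7.6847) = u.
  ||u|| = √((6)² + (7.6847)²) = √(95.054) ≈ 9.7496,
  v_1 = u/||u|| ≈ (0.6154, 0.7882) (||v_1|| = 1).

λ_1 = 16.6847,  λ_2 = 4.3153;  v_1 ≈ (0.6154, 0.7882)


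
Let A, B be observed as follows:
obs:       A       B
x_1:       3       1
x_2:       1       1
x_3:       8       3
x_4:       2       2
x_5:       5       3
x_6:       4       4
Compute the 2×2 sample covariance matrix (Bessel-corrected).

Step 1 — column means:
  mean(A) = (3 + 1 + 8 + 2 + 5 + 4) / 6 = 23/6 = 3.8333
  mean(B) = (1 + 1 + 3 + 2 + 3 + 4) / 6 = 14/6 = 2.3333

Step 2 — sample covariance S[i,j] = (1/(n-1)) · Σ_k (x_{k,i} - mean_i) · (x_{k,j} - mean_j), with n-1 = 5.
  S[A,A] = ((-0.8333)·(-0.8333) + (-2.8333)·(-2.8333) + (4.1667)·(4.1667) + (-1.8333)·(-1.8333) + (1.1667)·(1.1667) + (0.1667)·(0.1667)) / 5 = 30.8333/5 = 6.1667
  S[A,B] = ((-0.8333)·(-1.3333) + (-2.8333)·(-1.3333) + (4.1667)·(0.6667) + (-1.8333)·(-0.3333) + (1.1667)·(0.6667) + (0.1667)·(1.6667)) / 5 = 9.3333/5 = 1.8667
  S[B,B] = ((-1.3333)·(-1.3333) + (-1.3333)·(-1.3333) + (0.6667)·(0.6667) + (-0.3333)·(-0.3333) + (0.6667)·(0.6667) + (1.6667)·(1.6667)) / 5 = 7.3333/5 = 1.4667

S is symmetric (S[j,i] = S[i,j]). Assembling:

S = [[6.1667, 1.8667],
 [1.8667, 1.4667]]


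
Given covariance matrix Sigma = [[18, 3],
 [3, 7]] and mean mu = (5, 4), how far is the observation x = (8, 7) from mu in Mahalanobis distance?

Step 1 — centre the observation: (x - mu) = (3, 3).

Step 2 — invert Sigma. det(Sigma) = 18·7 - (3)² = 117.
  Sigma^{-1} = (1/det) · [[d, -b], [-b, a]] = [[0.0598, -0.0256],
 [-0.0256, 0.1538]].

Step 3 — form the quadratic (x - mu)^T · Sigma^{-1} · (x - mu):
  Sigma^{-1} · (x - mu) = (0.1026, 0.3846).
  (x - mu)^T · [Sigma^{-1} · (x - mu)] = (3)·(0.1026) + (3)·(0.3846) = 1.4615.

Step 4 — take square root: d = √(1.4615) ≈ 1.2089.

d(x, mu) = √(1.4615) ≈ 1.2089


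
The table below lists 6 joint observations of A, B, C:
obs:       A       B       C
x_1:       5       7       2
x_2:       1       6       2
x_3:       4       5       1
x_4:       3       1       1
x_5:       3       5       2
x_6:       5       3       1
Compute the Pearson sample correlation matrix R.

Step 1 — column means:
  mean(A) = (5 + 1 + 4 + 3 + 3 + 5) / 6 = 21/6 = 3.5
  mean(B) = (7 + 6 + 5 + 1 + 5 + 3) / 6 = 27/6 = 4.5
  mean(C) = (2 + 2 + 1 + 1 + 2 + 1) / 6 = 9/6 = 1.5

Step 2 — sample variances and covariances s[i,j] = (1/(n-1)) · Σ_k (x_{k,i} - mean_i) · (x_{k,j} - mean_j), with n-1 = 5:
  s[A,A] = ((1.5)·(1.5) + (-2.5)·(-2.5) + (0.5)·(0.5) + (-0.5)·(-0.5) + (-0.5)·(-0.5) + (1.5)·(1.5)) / 5 = 11.5/5 = 2.3
  s[A,B] = ((1.5)·(2.5) + (-2.5)·(1.5) + (0.5)·(0.5) + (-0.5)·(-3.5) + (-0.5)·(0.5) + (1.5)·(-1.5)) / 5 = -0.5/5 = -0.1
  s[A,C] = ((1.5)·(0.5) + (-2.5)·(0.5) + (0.5)·(-0.5) + (-0.5)·(-0.5) + (-0.5)·(0.5) + (1.5)·(-0.5)) / 5 = -1.5/5 = -0.3
  s[B,B] = ((2.5)·(2.5) + (1.5)·(1.5) + (0.5)·(0.5) + (-3.5)·(-3.5) + (0.5)·(0.5) + (-1.5)·(-1.5)) / 5 = 23.5/5 = 4.7
  s[B,C] = ((2.5)·(0.5) + (1.5)·(0.5) + (0.5)·(-0.5) + (-3.5)·(-0.5) + (0.5)·(0.5) + (-1.5)·(-0.5)) / 5 = 4.5/5 = 0.9
  s[C,C] = ((0.5)·(0.5) + (0.5)·(0.5) + (-0.5)·(-0.5) + (-0.5)·(-0.5) + (0.5)·(0.5) + (-0.5)·(-0.5)) / 5 = 1.5/5 = 0.3
  Sample standard deviations s_i = √(s[i,i]):
  s(A) = √(2.3) = 1.5166
  s(B) = √(4.7) = 2.1679
  s(C) = √(0.3) = 0.5477

Step 3 — r_{ij} = s_{ij} / (s_i · s_j):
  r[A,A] = 1 (diagonal).
  r[A,B] = -0.1 / (1.5166 · 2.1679) = -0.1 / 3.2879 = -0.0304
  r[A,C] = -0.3 / (1.5166 · 0.5477) = -0.3 / 0.8307 = -0.3612
  r[B,B] = 1 (diagonal).
  r[B,C] = 0.9 / (2.1679 · 0.5477) = 0.9 / 1.1874 = 0.7579
  r[C,C] = 1 (diagonal).

R is symmetric with unit diagonal. Assembling:

R = [[1, -0.0304, -0.3612],
 [-0.0304, 1, 0.7579],
 [-0.3612, 0.7579, 1]]


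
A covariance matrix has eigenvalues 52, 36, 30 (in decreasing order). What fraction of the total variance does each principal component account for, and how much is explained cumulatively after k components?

Step 1 — total variance = trace(Sigma) = Σ λ_i = 52 + 36 + 30 = 118.

Step 2 — fraction explained by component i = λ_i / Σ λ:
  PC1: 52/118 = 0.4407
  PC2: 36/118 = 0.3051
  PC3: 30/118 = 0.2542

Step 3 — cumulative fraction after k components = (λ_1 + ... + λ_k) / Σ λ:
  k = 1: 52/118 = 0.4407
  k = 2: (52 + 36)/118 = 88/118 = 0.7458
  k = 3: (52 + 36 + 30)/118 = 118/118 = 1

Summary (fraction, with percent):

explained: PC1 0.4407 (44.07%), PC2 0.3051 (30.51%), PC3 0.2542 (25.42%);  cumulative: 0.4407, 0.7458, 1


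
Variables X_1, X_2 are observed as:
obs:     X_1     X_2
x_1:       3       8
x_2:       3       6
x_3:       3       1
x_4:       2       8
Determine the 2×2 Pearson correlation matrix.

Step 1 — column means:
  mean(X_1) = (3 + 3 + 3 + 2) / 4 = 11/4 = 2.75
  mean(X_2) = (8 + 6 + 1 + 8) / 4 = 23/4 = 5.75

Step 2 — sample variances and covariances s[i,j] = (1/(n-1)) · Σ_k (x_{k,i} - mean_i) · (x_{k,j} - mean_j), with n-1 = 3:
  s[X_1,X_1] = ((0.25)·(0.25) + (0.25)·(0.25) + (0.25)·(0.25) + (-0.75)·(-0.75)) / 3 = 0.75/3 = 0.25
  s[X_1,X_2] = ((0.25)·(2.25) + (0.25)·(0.25) + (0.25)·(-4.75) + (-0.75)·(2.25)) / 3 = -2.25/3 = -0.75
  s[X_2,X_2] = ((2.25)·(2.25) + (0.25)·(0.25) + (-4.75)·(-4.75) + (2.25)·(2.25)) / 3 = 32.75/3 = 10.9167
  Sample standard deviations s_i = √(s[i,i]):
  s(X_1) = √(0.25) = 0.5
  s(X_2) = √(10.9167) = 3.304

Step 3 — r_{ij} = s_{ij} / (s_i · s_j):
  r[X_1,X_1] = 1 (diagonal).
  r[X_1,X_2] = -0.75 / (0.5 · 3.304) = -0.75 / 1.652 = -0.454
  r[X_2,X_2] = 1 (diagonal).

R is symmetric with unit diagonal. Assembling:

R = [[1, -0.454],
 [-0.454, 1]]


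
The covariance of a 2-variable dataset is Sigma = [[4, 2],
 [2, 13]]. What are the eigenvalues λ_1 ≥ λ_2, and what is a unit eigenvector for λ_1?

Step 1 — characteristic polynomial of 2×2 Sigma:
  det(Sigma - λI) = λ² - trace · λ + det = 0.
  trace = 4 + 13 = 17, det = 4·13 - (2)² = 48.
Step 2 — discriminant:
  Δ = trace² - 4·det = 289 - 192 = 97.
Step 3 — eigenvalues:
  λ = (trace ± √Δ)/2 = (17 ± 9.8489)/2,
  λ_1 = 13.4244,  λ_2 = 3.5756.

Step 4 — unit eigenvector for λ_1: solve (Sigma - λ_1 I)v = 0. First row:
  (4 - 13.4244)·v_x + (2)·v_y = 0, i.e. (-9.4244)·v_x + (2)·v_y = 0,
  so v ∝ (b, λ_1 - a) = (2, 9.4244) = u.
  ||u|| = √((2)² + (9.4244)²) = √(92.8199) ≈ 9.6343,
  v_1 = u/||u|| ≈ (0.2076, 0.9782) (||v_1|| = 1).

λ_1 = 13.4244,  λ_2 = 3.5756;  v_1 ≈ (0.2076, 0.9782)


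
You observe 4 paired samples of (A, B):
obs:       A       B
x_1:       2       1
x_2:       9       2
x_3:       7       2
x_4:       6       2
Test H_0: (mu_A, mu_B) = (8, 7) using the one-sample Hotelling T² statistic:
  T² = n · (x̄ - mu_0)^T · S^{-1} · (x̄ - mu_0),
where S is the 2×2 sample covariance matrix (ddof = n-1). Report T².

Step 1 — sample mean vector:
  mean(A) = (2 + 9 + 7 + 6) / 4 = 24/4 = 6
  mean(B) = (1 + 2 + 2 + 2) / 4 = 7/4 = 1.75
  x̄ = (6, 1.75),  deviation x̄ - mu_0 = (6, 1.75) - (8, 7) = (-2, -5.25).

Step 2 — sample covariance matrix, S[i,j] = (1/(n-1)) · Σ_k (x_{k,i} - mean_i) · (x_{k,j} - mean_j), divisor n-1 = 3:
  S[A,A] = ((-4)·(-4) + (3)·(3) + (1)·(1) + (0)·(0)) / 3 = 26/3 = 8.6667
  S[A,B] = ((-4)·(-0.75) + (3)·(0.25) + (1)·(0.25) + (0)·(0.25)) / 3 = 4/3 = 1.3333
  S[B,B] = ((-0.75)·(-0.75) + (0.25)·(0.25) + (0.25)·(0.25) + (0.25)·(0.25)) / 3 = 0.75/3 = 0.25
  S = [[8.6667, 1.3333],
 [1.3333, 0.25]].

Step 3 — invert S. det(S) = 8.6667·0.25 - (1.3333)² = 0.3889.
  S^{-1} = (1/det) · [[d, -b], [-b, a]] = [[0.6429, -3.4286],
 [-3.4286, 22.2857]].

Step 4 — quadratic form (x̄ - mu_0)^T · S^{-1} · (x̄ - mu_0):
  S^{-1} · (x̄ - mu_0) = (16.7143, -110.1429),
  (x̄ - mu_0)^T · [...] = (-2)·(16.7143) + (-5.25)·(-110.1429) = 544.8214.

Step 5 — scale by n: T² = 4 · 544.8214 = 2179.2857.

T² ≈ 2179.2857


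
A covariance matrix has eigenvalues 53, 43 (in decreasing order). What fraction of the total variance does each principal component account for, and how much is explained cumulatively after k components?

Step 1 — total variance = trace(Sigma) = Σ λ_i = 53 + 43 = 96.

Step 2 — fraction explained by component i = λ_i / Σ λ:
  PC1: 53/96 = 0.5521
  PC2: 43/96 = 0.4479

Step 3 — cumulative fraction after k components = (λ_1 + ... + λ_k) / Σ λ:
  k = 1: 53/96 = 0.5521
  k = 2: (53 + 43)/96 = 96/96 = 1

Summary (fraction, with percent):

explained: PC1 0.5521 (55.21%), PC2 0.4479 (44.79%);  cumulative: 0.5521, 1


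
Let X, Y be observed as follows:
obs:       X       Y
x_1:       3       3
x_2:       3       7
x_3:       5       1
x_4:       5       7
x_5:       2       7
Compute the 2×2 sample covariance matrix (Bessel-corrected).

Step 1 — column means:
  mean(X) = (3 + 3 + 5 + 5 + 2) / 5 = 18/5 = 3.6
  mean(Y) = (3 + 7 + 1 + 7 + 7) / 5 = 25/5 = 5

Step 2 — sample covariance S[i,j] = (1/(n-1)) · Σ_k (x_{k,i} - mean_i) · (x_{k,j} - mean_j), with n-1 = 4.
  S[X,X] = ((-0.6)·(-0.6) + (-0.6)·(-0.6) + (1.4)·(1.4) + (1.4)·(1.4) + (-1.6)·(-1.6)) / 4 = 7.2/4 = 1.8
  S[X,Y] = ((-0.6)·(-2) + (-0.6)·(2) + (1.4)·(-4) + (1.4)·(2) + (-1.6)·(2)) / 4 = -6/4 = -1.5
  S[Y,Y] = ((-2)·(-2) + (2)·(2) + (-4)·(-4) + (2)·(2) + (2)·(2)) / 4 = 32/4 = 8

S is symmetric (S[j,i] = S[i,j]). Assembling:

S = [[1.8, -1.5],
 [-1.5, 8]]


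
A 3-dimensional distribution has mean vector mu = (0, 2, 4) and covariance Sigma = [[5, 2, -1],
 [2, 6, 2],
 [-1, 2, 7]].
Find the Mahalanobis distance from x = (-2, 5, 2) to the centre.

Step 1 — centre the observation: (x - mu) = (-2, 3, -2).

Step 2 — invert Sigma (cofactor / det for 3×3, or solve directly):
  Sigma^{-1} = [[0.2568, -0.1081, 0.0676],
 [-0.1081, 0.2297, -0.0811],
 [0.0676, -0.0811, 0.1757]].

Step 3 — form the quadratic (x - mu)^T · Sigma^{-1} · (x - mu):
  Sigma^{-1} · (x - mu) = (-0.973, 1.0676, -0.7297).
  (x - mu)^T · [Sigma^{-1} · (x - mu)] = (-2)·(-0.973) + (3)·(1.0676) + (-2)·(-0.7297) = 6.6081.

Step 4 — take square root: d = √(6.6081) ≈ 2.5706.

d(x, mu) = √(6.6081) ≈ 2.5706


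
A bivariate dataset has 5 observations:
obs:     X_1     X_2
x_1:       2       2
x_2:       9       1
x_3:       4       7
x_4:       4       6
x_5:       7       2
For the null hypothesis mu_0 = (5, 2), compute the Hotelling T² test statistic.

Step 1 — sample mean vector:
  mean(X_1) = (2 + 9 + 4 + 4 + 7) / 5 = 26/5 = 5.2
  mean(X_2) = (2 + 1 + 7 + 6 + 2) / 5 = 18/5 = 3.6
  x̄ = (5.2, 3.6),  deviation x̄ - mu_0 = (5.2, 3.6) - (5, 2) = (0.2, 1.6).

Step 2 — sample covariance matrix, S[i,j] = (1/(n-1)) · Σ_k (x_{k,i} - mean_i) · (x_{k,j} - mean_j), divisor n-1 = 4:
  S[X_1,X_1] = ((-3.2)·(-3.2) + (3.8)·(3.8) + (-1.2)·(-1.2) + (-1.2)·(-1.2) + (1.8)·(1.8)) / 4 = 30.8/4 = 7.7
  S[X_1,X_2] = ((-3.2)·(-1.6) + (3.8)·(-2.6) + (-1.2)·(3.4) + (-1.2)·(2.4) + (1.8)·(-1.6)) / 4 = -14.6/4 = -3.65
  S[X_2,X_2] = ((-1.6)·(-1.6) + (-2.6)·(-2.6) + (3.4)·(3.4) + (2.4)·(2.4) + (-1.6)·(-1.6)) / 4 = 29.2/4 = 7.3
  S = [[7.7, -3.65],
 [-3.65, 7.3]].

Step 3 — invert S. det(S) = 7.7·7.3 - (-3.65)² = 42.8875.
  S^{-1} = (1/det) · [[d, -b], [-b, a]] = [[0.1702, 0.0851],
 [0.0851, 0.1795]].

Step 4 — quadratic form (x̄ - mu_0)^T · S^{-1} · (x̄ - mu_0):
  S^{-1} · (x̄ - mu_0) = (0.1702, 0.3043),
  (x̄ - mu_0)^T · [...] = (0.2)·(0.1702) + (1.6)·(0.3043) = 0.5209.

Step 5 — scale by n: T² = 5 · 0.5209 = 2.6045.

T² ≈ 2.6045


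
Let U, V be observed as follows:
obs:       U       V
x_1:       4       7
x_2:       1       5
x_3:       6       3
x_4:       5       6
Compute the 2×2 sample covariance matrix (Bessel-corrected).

Step 1 — column means:
  mean(U) = (4 + 1 + 6 + 5) / 4 = 16/4 = 4
  mean(V) = (7 + 5 + 3 + 6) / 4 = 21/4 = 5.25

Step 2 — sample covariance S[i,j] = (1/(n-1)) · Σ_k (x_{k,i} - mean_i) · (x_{k,j} - mean_j), with n-1 = 3.
  S[U,U] = ((0)·(0) + (-3)·(-3) + (2)·(2) + (1)·(1)) / 3 = 14/3 = 4.6667
  S[U,V] = ((0)·(1.75) + (-3)·(-0.25) + (2)·(-2.25) + (1)·(0.75)) / 3 = -3/3 = -1
  S[V,V] = ((1.75)·(1.75) + (-0.25)·(-0.25) + (-2.25)·(-2.25) + (0.75)·(0.75)) / 3 = 8.75/3 = 2.9167

S is symmetric (S[j,i] = S[i,j]). Assembling:

S = [[4.6667, -1],
 [-1, 2.9167]]


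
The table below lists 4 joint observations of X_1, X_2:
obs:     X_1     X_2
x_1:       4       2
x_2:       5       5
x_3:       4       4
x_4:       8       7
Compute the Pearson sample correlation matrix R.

Step 1 — column means:
  mean(X_1) = (4 + 5 + 4 + 8) / 4 = 21/4 = 5.25
  mean(X_2) = (2 + 5 + 4 + 7) / 4 = 18/4 = 4.5

Step 2 — sample variances and covariances s[i,j] = (1/(n-1)) · Σ_k (x_{k,i} - mean_i) · (x_{k,j} - mean_j), with n-1 = 3:
  s[X_1,X_1] = ((-1.25)·(-1.25) + (-0.25)·(-0.25) + (-1.25)·(-1.25) + (2.75)·(2.75)) / 3 = 10.75/3 = 3.5833
  s[X_1,X_2] = ((-1.25)·(-2.5) + (-0.25)·(0.5) + (-1.25)·(-0.5) + (2.75)·(2.5)) / 3 = 10.5/3 = 3.5
  s[X_2,X_2] = ((-2.5)·(-2.5) + (0.5)·(0.5) + (-0.5)·(-0.5) + (2.5)·(2.5)) / 3 = 13/3 = 4.3333
  Sample standard deviations s_i = √(s[i,i]):
  s(X_1) = √(3.5833) = 1.893
  s(X_2) = √(4.3333) = 2.0817

Step 3 — r_{ij} = s_{ij} / (s_i · s_j):
  r[X_1,X_1] = 1 (diagonal).
  r[X_1,X_2] = 3.5 / (1.893 · 2.0817) = 3.5 / 3.9405 = 0.8882
  r[X_2,X_2] = 1 (diagonal).

R is symmetric with unit diagonal. Assembling:

R = [[1, 0.8882],
 [0.8882, 1]]


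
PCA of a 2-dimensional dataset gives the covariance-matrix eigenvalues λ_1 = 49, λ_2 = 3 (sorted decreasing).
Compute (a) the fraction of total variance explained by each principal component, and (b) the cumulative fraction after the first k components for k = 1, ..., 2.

Step 1 — total variance = trace(Sigma) = Σ λ_i = 49 + 3 = 52.

Step 2 — fraction explained by component i = λ_i / Σ λ:
  PC1: 49/52 = 0.9423
  PC2: 3/52 = 0.0577

Step 3 — cumulative fraction after k components = (λ_1 + ... + λ_k) / Σ λ:
  k = 1: 49/52 = 0.9423
  k = 2: (49 + 3)/52 = 52/52 = 1

Summary (fraction, with percent):

explained: PC1 0.9423 (94.23%), PC2 0.0577 (5.77%);  cumulative: 0.9423, 1


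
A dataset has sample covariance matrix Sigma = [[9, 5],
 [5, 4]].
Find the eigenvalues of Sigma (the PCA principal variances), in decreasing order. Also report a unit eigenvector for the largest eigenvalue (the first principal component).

Step 1 — characteristic polynomial of 2×2 Sigma:
  det(Sigma - λI) = λ² - trace · λ + det = 0.
  trace = 9 + 4 = 13, det = 9·4 - (5)² = 11.
Step 2 — discriminant:
  Δ = trace² - 4·det = 169 - 44 = 125.
Step 3 — eigenvalues:
  λ = (trace ± √Δ)/2 = (13 ± 11.1803)/2,
  λ_1 = 12.0902,  λ_2 = 0.9098.

Step 4 — unit eigenvector for λ_1: solve (Sigma - λ_1 I)v = 0. First row:
  (9 - 12.0902)·v_x + (5)·v_y = 0, i.e. (-3.0902)·v_x + (5)·v_y = 0,
  so v ∝ (b, λ_1 - a) = (5, 3.0902) = u.
  ||u|| = √((5)² + (3.0902)²) = √(34.5492) ≈ 5.8779,
  v_1 = u/||u|| ≈ (0.8507, 0.5257) (||v_1|| = 1).

λ_1 = 12.0902,  λ_2 = 0.9098;  v_1 ≈ (0.8507, 0.5257)


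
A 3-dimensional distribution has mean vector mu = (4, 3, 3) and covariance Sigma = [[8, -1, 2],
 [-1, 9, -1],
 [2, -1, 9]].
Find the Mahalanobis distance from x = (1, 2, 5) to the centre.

Step 1 — centre the observation: (x - mu) = (-3, -1, 2).

Step 2 — invert Sigma (cofactor / det for 3×3, or solve directly):
  Sigma^{-1} = [[0.1336, 0.0117, -0.0284],
 [0.0117, 0.1135, 0.01],
 [-0.0284, 0.01, 0.1185]].

Step 3 — form the quadratic (x - mu)^T · Sigma^{-1} · (x - mu):
  Sigma^{-1} · (x - mu) = (-0.4691, -0.1285, 0.3122).
  (x - mu)^T · [Sigma^{-1} · (x - mu)] = (-3)·(-0.4691) + (-1)·(-0.1285) + (2)·(0.3122) = 2.1603.

Step 4 — take square root: d = √(2.1603) ≈ 1.4698.

d(x, mu) = √(2.1603) ≈ 1.4698


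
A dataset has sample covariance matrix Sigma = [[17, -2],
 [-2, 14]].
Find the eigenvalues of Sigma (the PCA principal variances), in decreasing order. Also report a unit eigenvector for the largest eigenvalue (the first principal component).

Step 1 — characteristic polynomial of 2×2 Sigma:
  det(Sigma - λI) = λ² - trace · λ + det = 0.
  trace = 17 + 14 = 31, det = 17·14 - (-2)² = 234.
Step 2 — discriminant:
  Δ = trace² - 4·det = 961 - 936 = 25.
Step 3 — eigenvalues:
  λ = (trace ± √Δ)/2 = (31 ± 5)/2,
  λ_1 = 18,  λ_2 = 13.

Step 4 — unit eigenvector for λ_1: solve (Sigma - λ_1 I)v = 0. First row:
  (17 - 18)·v_x + (-2)·v_y = 0, i.e. (-1)·v_x + (-2)·v_y = 0,
  so v ∝ (b, λ_1 - a) = (-2, 1); multiply by -1 so the first entry is positive: u = (2, -1).
  ||u|| = √((2)² + (-1)²) = √(5) ≈ 2.2361,
  v_1 = u/||u|| ≈ (0.8944, -0.4472) (||v_1|| = 1).

λ_1 = 18,  λ_2 = 13;  v_1 ≈ (0.8944, -0.4472)


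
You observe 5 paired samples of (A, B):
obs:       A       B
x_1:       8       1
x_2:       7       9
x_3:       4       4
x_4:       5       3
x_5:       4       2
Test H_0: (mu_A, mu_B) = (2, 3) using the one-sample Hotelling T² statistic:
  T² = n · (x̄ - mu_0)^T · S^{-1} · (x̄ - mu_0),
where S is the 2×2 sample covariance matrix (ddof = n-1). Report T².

Step 1 — sample mean vector:
  mean(A) = (8 + 7 + 4 + 5 + 4) / 5 = 28/5 = 5.6
  mean(B) = (1 + 9 + 4 + 3 + 2) / 5 = 19/5 = 3.8
  x̄ = (5.6, 3.8),  deviation x̄ - mu_0 = (5.6, 3.8) - (2, 3) = (3.6, 0.8).

Step 2 — sample covariance matrix, S[i,j] = (1/(n-1)) · Σ_k (x_{k,i} - mean_i) · (x_{k,j} - mean_j), divisor n-1 = 4:
  S[A,A] = ((2.4)·(2.4) + (1.4)·(1.4) + (-1.6)·(-1.6) + (-0.6)·(-0.6) + (-1.6)·(-1.6)) / 4 = 13.2/4 = 3.3
  S[A,B] = ((2.4)·(-2.8) + (1.4)·(5.2) + (-1.6)·(0.2) + (-0.6)·(-0.8) + (-1.6)·(-1.8)) / 4 = 3.6/4 = 0.9
  S[B,B] = ((-2.8)·(-2.8) + (5.2)·(5.2) + (0.2)·(0.2) + (-0.8)·(-0.8) + (-1.8)·(-1.8)) / 4 = 38.8/4 = 9.7
  S = [[3.3, 0.9],
 [0.9, 9.7]].

Step 3 — invert S. det(S) = 3.3·9.7 - (0.9)² = 31.2.
  S^{-1} = (1/det) · [[d, -b], [-b, a]] = [[0.3109, -0.0288],
 [-0.0288, 0.1058]].

Step 4 — quadratic form (x̄ - mu_0)^T · S^{-1} · (x̄ - mu_0):
  S^{-1} · (x̄ - mu_0) = (1.0962, -0.0192),
  (x̄ - mu_0)^T · [...] = (3.6)·(1.0962) + (0.8)·(-0.0192) = 3.9308.

Step 5 — scale by n: T² = 5 · 3.9308 = 19.6538.

T² ≈ 19.6538


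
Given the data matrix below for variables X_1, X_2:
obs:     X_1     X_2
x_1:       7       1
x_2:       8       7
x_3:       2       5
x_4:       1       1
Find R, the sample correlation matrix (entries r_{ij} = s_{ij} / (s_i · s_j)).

Step 1 — column means:
  mean(X_1) = (7 + 8 + 2 + 1) / 4 = 18/4 = 4.5
  mean(X_2) = (1 + 7 + 5 + 1) / 4 = 14/4 = 3.5

Step 2 — sample variances and covariances s[i,j] = (1/(n-1)) · Σ_k (x_{k,i} - mean_i) · (x_{k,j} - mean_j), with n-1 = 3:
  s[X_1,X_1] = ((2.5)·(2.5) + (3.5)·(3.5) + (-2.5)·(-2.5) + (-3.5)·(-3.5)) / 3 = 37/3 = 12.3333
  s[X_1,X_2] = ((2.5)·(-2.5) + (3.5)·(3.5) + (-2.5)·(1.5) + (-3.5)·(-2.5)) / 3 = 11/3 = 3.6667
  s[X_2,X_2] = ((-2.5)·(-2.5) + (3.5)·(3.5) + (1.5)·(1.5) + (-2.5)·(-2.5)) / 3 = 27/3 = 9
  Sample standard deviations s_i = √(s[i,i]):
  s(X_1) = √(12.3333) = 3.5119
  s(X_2) = √(9) = 3

Step 3 — r_{ij} = s_{ij} / (s_i · s_j):
  r[X_1,X_1] = 1 (diagonal).
  r[X_1,X_2] = 3.6667 / (3.5119 · 3) = 3.6667 / 10.5357 = 0.348
  r[X_2,X_2] = 1 (diagonal).

R is symmetric with unit diagonal. Assembling:

R = [[1, 0.348],
 [0.348, 1]]


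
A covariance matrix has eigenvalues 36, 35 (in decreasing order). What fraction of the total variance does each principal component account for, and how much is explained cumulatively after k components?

Step 1 — total variance = trace(Sigma) = Σ λ_i = 36 + 35 = 71.

Step 2 — fraction explained by component i = λ_i / Σ λ:
  PC1: 36/71 = 0.507
  PC2: 35/71 = 0.493

Step 3 — cumulative fraction after k components = (λ_1 + ... + λ_k) / Σ λ:
  k = 1: 36/71 = 0.507
  k = 2: (36 + 35)/71 = 71/71 = 1

Summary (fraction, with percent):

explained: PC1 0.507 (50.7%), PC2 0.493 (49.3%);  cumulative: 0.507, 1


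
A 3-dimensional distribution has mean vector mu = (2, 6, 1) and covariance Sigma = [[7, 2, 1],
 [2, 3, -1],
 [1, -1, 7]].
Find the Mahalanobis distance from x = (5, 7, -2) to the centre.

Step 1 — centre the observation: (x - mu) = (3, 1, -3).

Step 2 — invert Sigma (cofactor / det for 3×3, or solve directly):
  Sigma^{-1} = [[0.1905, -0.1429, -0.0476],
 [-0.1429, 0.4571, 0.0857],
 [-0.0476, 0.0857, 0.1619]].

Step 3 — form the quadratic (x - mu)^T · Sigma^{-1} · (x - mu):
  Sigma^{-1} · (x - mu) = (0.5714, -0.2286, -0.5429).
  (x - mu)^T · [Sigma^{-1} · (x - mu)] = (3)·(0.5714) + (1)·(-0.2286) + (-3)·(-0.5429) = 3.1143.

Step 4 — take square root: d = √(3.1143) ≈ 1.7647.

d(x, mu) = √(3.1143) ≈ 1.7647


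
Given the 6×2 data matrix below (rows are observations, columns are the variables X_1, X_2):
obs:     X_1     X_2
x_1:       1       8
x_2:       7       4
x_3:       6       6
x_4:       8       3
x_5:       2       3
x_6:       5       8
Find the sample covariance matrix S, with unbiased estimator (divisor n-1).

Step 1 — column means:
  mean(X_1) = (1 + 7 + 6 + 8 + 2 + 5) / 6 = 29/6 = 4.8333
  mean(X_2) = (8 + 4 + 6 + 3 + 3 + 8) / 6 = 32/6 = 5.3333

Step 2 — sample covariance S[i,j] = (1/(n-1)) · Σ_k (x_{k,i} - mean_i) · (x_{k,j} - mean_j), with n-1 = 5.
  S[X_1,X_1] = ((-3.8333)·(-3.8333) + (2.1667)·(2.1667) + (1.1667)·(1.1667) + (3.1667)·(3.1667) + (-2.8333)·(-2.8333) + (0.1667)·(0.1667)) / 5 = 38.8333/5 = 7.7667
  S[X_1,X_2] = ((-3.8333)·(2.6667) + (2.1667)·(-1.3333) + (1.1667)·(0.6667) + (3.1667)·(-2.3333) + (-2.8333)·(-2.3333) + (0.1667)·(2.6667)) / 5 = -12.6667/5 = -2.5333
  S[X_2,X_2] = ((2.6667)·(2.6667) + (-1.3333)·(-1.3333) + (0.6667)·(0.6667) + (-2.3333)·(-2.3333) + (-2.3333)·(-2.3333) + (2.6667)·(2.6667)) / 5 = 27.3333/5 = 5.4667

S is symmetric (S[j,i] = S[i,j]). Assembling:

S = [[7.7667, -2.5333],
 [-2.5333, 5.4667]]


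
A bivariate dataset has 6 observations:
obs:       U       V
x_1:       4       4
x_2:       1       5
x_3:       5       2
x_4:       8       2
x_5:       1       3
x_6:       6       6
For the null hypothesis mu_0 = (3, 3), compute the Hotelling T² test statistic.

Step 1 — sample mean vector:
  mean(U) = (4 + 1 + 5 + 8 + 1 + 6) / 6 = 25/6 = 4.1667
  mean(V) = (4 + 5 + 2 + 2 + 3 + 6) / 6 = 22/6 = 3.6667
  x̄ = (4.1667, 3.6667),  deviation x̄ - mu_0 = (4.1667, 3.6667) - (3, 3) = (1.1667, 0.6667).

Step 2 — sample covariance matrix, S[i,j] = (1/(n-1)) · Σ_k (x_{k,i} - mean_i) · (x_{k,j} - mean_j), divisor n-1 = 5:
  S[U,U] = ((-0.1667)·(-0.1667) + (-3.1667)·(-3.1667) + (0.8333)·(0.8333) + (3.8333)·(3.8333) + (-3.1667)·(-3.1667) + (1.8333)·(1.8333)) / 5 = 38.8333/5 = 7.7667
  S[U,V] = ((-0.1667)·(0.3333) + (-3.1667)·(1.3333) + (0.8333)·(-1.6667) + (3.8333)·(-1.6667) + (-3.1667)·(-0.6667) + (1.8333)·(2.3333)) / 5 = -5.6667/5 = -1.1333
  S[V,V] = ((0.3333)·(0.3333) + (1.3333)·(1.3333) + (-1.6667)·(-1.6667) + (-1.6667)·(-1.6667) + (-0.6667)·(-0.6667) + (2.3333)·(2.3333)) / 5 = 13.3333/5 = 2.6667
  S = [[7.7667, -1.1333],
 [-1.1333, 2.6667]].

Step 3 — invert S. det(S) = 7.7667·2.6667 - (-1.1333)² = 19.4267.
  S^{-1} = (1/det) · [[d, -b], [-b, a]] = [[0.1373, 0.0583],
 [0.0583, 0.3998]].

Step 4 — quadratic form (x̄ - mu_0)^T · S^{-1} · (x̄ - mu_0):
  S^{-1} · (x̄ - mu_0) = (0.199, 0.3346),
  (x̄ - mu_0)^T · [...] = (1.1667)·(0.199) + (0.6667)·(0.3346) = 0.4553.

Step 5 — scale by n: T² = 6 · 0.4553 = 2.7316.

T² ≈ 2.7316


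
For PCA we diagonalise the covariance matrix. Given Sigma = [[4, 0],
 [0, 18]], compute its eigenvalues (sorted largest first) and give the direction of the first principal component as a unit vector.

Step 1 — characteristic polynomial of 2×2 Sigma:
  det(Sigma - λI) = λ² - trace · λ + det = 0.
  trace = 4 + 18 = 22, det = 4·18 - (0)² = 72.
Step 2 — discriminant:
  Δ = trace² - 4·det = 484 - 288 = 196.
Step 3 — eigenvalues:
  λ = (trace ± √Δ)/2 = (22 ± 14)/2,
  λ_1 = 18,  λ_2 = 4.

Step 4 — unit eigenvector for λ_1: Sigma is diagonal, so its eigenvectors are the coordinate axes. λ_1 = 18 is the diagonal entry on the second coordinate axis, hence
  v_1 = (0, 1) (||v_1|| = 1).

λ_1 = 18,  λ_2 = 4;  v_1 ≈ (0, 1)


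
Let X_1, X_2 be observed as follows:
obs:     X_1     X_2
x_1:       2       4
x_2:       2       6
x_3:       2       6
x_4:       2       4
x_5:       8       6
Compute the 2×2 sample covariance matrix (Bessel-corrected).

Step 1 — column means:
  mean(X_1) = (2 + 2 + 2 + 2 + 8) / 5 = 16/5 = 3.2
  mean(X_2) = (4 + 6 + 6 + 4 + 6) / 5 = 26/5 = 5.2

Step 2 — sample covariance S[i,j] = (1/(n-1)) · Σ_k (x_{k,i} - mean_i) · (x_{k,j} - mean_j), with n-1 = 4.
  S[X_1,X_1] = ((-1.2)·(-1.2) + (-1.2)·(-1.2) + (-1.2)·(-1.2) + (-1.2)·(-1.2) + (4.8)·(4.8)) / 4 = 28.8/4 = 7.2
  S[X_1,X_2] = ((-1.2)·(-1.2) + (-1.2)·(0.8) + (-1.2)·(0.8) + (-1.2)·(-1.2) + (4.8)·(0.8)) / 4 = 4.8/4 = 1.2
  S[X_2,X_2] = ((-1.2)·(-1.2) + (0.8)·(0.8) + (0.8)·(0.8) + (-1.2)·(-1.2) + (0.8)·(0.8)) / 4 = 4.8/4 = 1.2

S is symmetric (S[j,i] = S[i,j]). Assembling:

S = [[7.2, 1.2],
 [1.2, 1.2]]


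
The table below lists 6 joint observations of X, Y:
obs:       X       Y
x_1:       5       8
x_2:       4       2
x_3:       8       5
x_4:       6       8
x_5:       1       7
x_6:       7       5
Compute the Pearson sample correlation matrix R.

Step 1 — column means:
  mean(X) = (5 + 4 + 8 + 6 + 1 + 7) / 6 = 31/6 = 5.1667
  mean(Y) = (8 + 2 + 5 + 8 + 7 + 5) / 6 = 35/6 = 5.8333

Step 2 — sample variances and covariances s[i,j] = (1/(n-1)) · Σ_k (x_{k,i} - mean_i) · (x_{k,j} - mean_j), with n-1 = 5:
  s[X,X] = ((-0.1667)·(-0.1667) + (-1.1667)·(-1.1667) + (2.8333)·(2.8333) + (0.8333)·(0.8333) + (-4.1667)·(-4.1667) + (1.8333)·(1.8333)) / 5 = 30.8333/5 = 6.1667
  s[X,Y] = ((-0.1667)·(2.1667) + (-1.1667)·(-3.8333) + (2.8333)·(-0.8333) + (0.8333)·(2.1667) + (-4.1667)·(1.1667) + (1.8333)·(-0.8333)) / 5 = -2.8333/5 = -0.5667
  s[Y,Y] = ((2.1667)·(2.1667) + (-3.8333)·(-3.8333) + (-0.8333)·(-0.8333) + (2.1667)·(2.1667) + (1.1667)·(1.1667) + (-0.8333)·(-0.8333)) / 5 = 26.8333/5 = 5.3667
  Sample standard deviations s_i = √(s[i,i]):
  s(X) = √(6.1667) = 2.4833
  s(Y) = √(5.3667) = 2.3166

Step 3 — r_{ij} = s_{ij} / (s_i · s_j):
  r[X,X] = 1 (diagonal).
  r[X,Y] = -0.5667 / (2.4833 · 2.3166) = -0.5667 / 5.7528 = -0.0985
  r[Y,Y] = 1 (diagonal).

R is symmetric with unit diagonal. Assembling:

R = [[1, -0.0985],
 [-0.0985, 1]]
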